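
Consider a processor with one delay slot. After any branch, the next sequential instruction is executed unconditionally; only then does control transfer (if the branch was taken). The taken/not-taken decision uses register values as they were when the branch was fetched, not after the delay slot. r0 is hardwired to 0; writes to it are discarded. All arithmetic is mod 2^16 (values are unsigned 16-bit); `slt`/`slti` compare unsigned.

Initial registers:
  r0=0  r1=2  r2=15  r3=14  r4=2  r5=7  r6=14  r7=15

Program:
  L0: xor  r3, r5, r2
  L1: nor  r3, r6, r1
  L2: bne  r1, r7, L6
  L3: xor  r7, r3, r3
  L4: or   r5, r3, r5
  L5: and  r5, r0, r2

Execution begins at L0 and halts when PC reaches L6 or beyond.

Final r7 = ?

0

#0 xor  r3, r5, r2 ; 0/2/15/8/2/7/14/15
#1 nor  r3, r6, r1 ; 0/2/15/65521/2/7/14/15
#2 bne  r1, r7, L6 ; 0/2/15/65521/2/7/14/15 ; →target
#3 xor  r7, r3, r3 ; 0/2/15/65521/2/7/14/0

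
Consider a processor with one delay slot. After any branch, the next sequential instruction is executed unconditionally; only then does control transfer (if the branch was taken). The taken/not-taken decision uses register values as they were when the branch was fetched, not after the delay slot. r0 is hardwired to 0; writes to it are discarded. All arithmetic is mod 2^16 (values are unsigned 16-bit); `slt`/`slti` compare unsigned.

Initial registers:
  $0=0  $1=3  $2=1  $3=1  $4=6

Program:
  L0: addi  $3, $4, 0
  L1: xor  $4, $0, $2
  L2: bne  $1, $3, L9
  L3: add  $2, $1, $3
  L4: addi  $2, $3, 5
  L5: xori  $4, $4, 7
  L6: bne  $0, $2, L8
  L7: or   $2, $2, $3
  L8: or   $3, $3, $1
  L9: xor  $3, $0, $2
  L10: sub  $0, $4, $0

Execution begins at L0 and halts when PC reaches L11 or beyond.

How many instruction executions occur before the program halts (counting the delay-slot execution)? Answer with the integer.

#0 addi  $3, $4, 0 ; 0/3/1/6/6
#1 xor  $4, $0, $2 ; 0/3/1/6/1
#2 bne  $1, $3, L9 ; 0/3/1/6/1 ; →target
#3 add  $2, $1, $3 ; 0/3/9/6/1
#9 xor  $3, $0, $2 ; 0/3/9/9/1
#10 sub  $0, $4, $0 ; 0/3/9/9/1

6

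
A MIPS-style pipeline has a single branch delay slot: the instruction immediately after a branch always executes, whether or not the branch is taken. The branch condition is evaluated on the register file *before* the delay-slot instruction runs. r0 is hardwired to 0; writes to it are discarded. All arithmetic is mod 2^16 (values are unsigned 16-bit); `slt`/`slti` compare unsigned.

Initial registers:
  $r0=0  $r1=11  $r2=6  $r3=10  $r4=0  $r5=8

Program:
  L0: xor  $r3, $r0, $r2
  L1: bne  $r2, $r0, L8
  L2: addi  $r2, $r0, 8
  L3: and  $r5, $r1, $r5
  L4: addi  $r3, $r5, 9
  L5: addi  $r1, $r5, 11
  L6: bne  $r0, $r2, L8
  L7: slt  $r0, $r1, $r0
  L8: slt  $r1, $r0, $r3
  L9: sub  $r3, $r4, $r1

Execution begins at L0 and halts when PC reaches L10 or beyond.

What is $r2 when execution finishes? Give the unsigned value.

PC=0  xor  $r3, $r0, $r2     | $r0=0 $r1=11 $r2=6 $r3=6 $r4=0 $r5=8
PC=1  bne  $r2, $r0, L8      | $r0=0 $r1=11 $r2=6 $r3=6 $r4=0 $r5=8  [TAKEN]
PC=2  addi  $r2, $r0, 8      | $r0=0 $r1=11 $r2=8 $r3=6 $r4=0 $r5=8
PC=8  slt  $r1, $r0, $r3     | $r0=0 $r1=1 $r2=8 $r3=6 $r4=0 $r5=8
PC=9  sub  $r3, $r4, $r1     | $r0=0 $r1=1 $r2=8 $r3=65535 $r4=0 $r5=8

8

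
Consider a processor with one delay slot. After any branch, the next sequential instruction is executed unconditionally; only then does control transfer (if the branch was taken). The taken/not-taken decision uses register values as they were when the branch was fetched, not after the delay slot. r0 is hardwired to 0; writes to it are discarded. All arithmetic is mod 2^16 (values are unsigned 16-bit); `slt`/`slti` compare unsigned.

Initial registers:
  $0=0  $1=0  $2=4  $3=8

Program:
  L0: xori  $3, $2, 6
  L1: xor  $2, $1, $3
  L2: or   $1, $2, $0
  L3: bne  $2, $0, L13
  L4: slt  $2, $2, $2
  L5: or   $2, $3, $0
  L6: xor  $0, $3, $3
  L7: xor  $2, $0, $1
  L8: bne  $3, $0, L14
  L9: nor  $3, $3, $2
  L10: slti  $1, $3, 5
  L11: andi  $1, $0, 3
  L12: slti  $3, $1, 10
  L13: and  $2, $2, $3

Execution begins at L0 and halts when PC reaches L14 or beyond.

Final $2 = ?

#0 xori  $3, $2, 6 ; 0/0/4/2
#1 xor  $2, $1, $3 ; 0/0/2/2
#2 or   $1, $2, $0 ; 0/2/2/2
#3 bne  $2, $0, L13 ; 0/2/2/2 ; →target
#4 slt  $2, $2, $2 ; 0/2/0/2
#13 and  $2, $2, $3 ; 0/2/0/2

0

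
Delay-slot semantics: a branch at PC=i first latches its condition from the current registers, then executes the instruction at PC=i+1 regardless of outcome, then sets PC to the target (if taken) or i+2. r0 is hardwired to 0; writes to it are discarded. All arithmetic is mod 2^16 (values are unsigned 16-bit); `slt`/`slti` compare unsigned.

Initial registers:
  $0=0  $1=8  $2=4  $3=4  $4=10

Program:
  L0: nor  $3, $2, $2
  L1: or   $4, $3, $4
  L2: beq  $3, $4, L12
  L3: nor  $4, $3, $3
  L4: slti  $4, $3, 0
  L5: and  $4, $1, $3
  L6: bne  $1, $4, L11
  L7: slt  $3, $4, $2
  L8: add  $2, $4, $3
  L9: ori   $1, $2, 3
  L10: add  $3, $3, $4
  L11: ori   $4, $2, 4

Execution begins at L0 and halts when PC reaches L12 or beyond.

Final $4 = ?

  step pc=0: nor  $3, $2, $2  regs=(0,8,4,65531,10)
  step pc=1: or   $4, $3, $4  regs=(0,8,4,65531,65531)
  step pc=2: beq  $3, $4, L12  cond=T  regs=(0,8,4,65531,65531)
  step pc=3: nor  $4, $3, $3  regs=(0,8,4,65531,4)

4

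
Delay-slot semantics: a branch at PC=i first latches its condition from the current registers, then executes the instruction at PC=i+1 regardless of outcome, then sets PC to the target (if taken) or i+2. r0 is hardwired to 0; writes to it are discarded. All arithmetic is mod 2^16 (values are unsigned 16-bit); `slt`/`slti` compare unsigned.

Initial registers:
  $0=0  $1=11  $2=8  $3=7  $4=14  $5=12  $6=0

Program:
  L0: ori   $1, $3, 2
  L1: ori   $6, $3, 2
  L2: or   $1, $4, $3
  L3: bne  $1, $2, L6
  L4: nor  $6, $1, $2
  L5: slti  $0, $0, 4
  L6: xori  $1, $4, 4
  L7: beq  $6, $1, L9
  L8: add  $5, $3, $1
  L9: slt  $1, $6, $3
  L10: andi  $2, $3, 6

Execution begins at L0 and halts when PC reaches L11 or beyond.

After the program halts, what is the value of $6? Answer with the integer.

65520

#0 ori   $1, $3, 2 ; 0/7/8/7/14/12/0
#1 ori   $6, $3, 2 ; 0/7/8/7/14/12/7
#2 or   $1, $4, $3 ; 0/15/8/7/14/12/7
#3 bne  $1, $2, L6 ; 0/15/8/7/14/12/7 ; →target
#4 nor  $6, $1, $2 ; 0/15/8/7/14/12/65520
#6 xori  $1, $4, 4 ; 0/10/8/7/14/12/65520
#7 beq  $6, $1, L9 ; 0/10/8/7/14/12/65520 ; →fallthru
#8 add  $5, $3, $1 ; 0/10/8/7/14/17/65520
#9 slt  $1, $6, $3 ; 0/0/8/7/14/17/65520
#10 andi  $2, $3, 6 ; 0/0/6/7/14/17/65520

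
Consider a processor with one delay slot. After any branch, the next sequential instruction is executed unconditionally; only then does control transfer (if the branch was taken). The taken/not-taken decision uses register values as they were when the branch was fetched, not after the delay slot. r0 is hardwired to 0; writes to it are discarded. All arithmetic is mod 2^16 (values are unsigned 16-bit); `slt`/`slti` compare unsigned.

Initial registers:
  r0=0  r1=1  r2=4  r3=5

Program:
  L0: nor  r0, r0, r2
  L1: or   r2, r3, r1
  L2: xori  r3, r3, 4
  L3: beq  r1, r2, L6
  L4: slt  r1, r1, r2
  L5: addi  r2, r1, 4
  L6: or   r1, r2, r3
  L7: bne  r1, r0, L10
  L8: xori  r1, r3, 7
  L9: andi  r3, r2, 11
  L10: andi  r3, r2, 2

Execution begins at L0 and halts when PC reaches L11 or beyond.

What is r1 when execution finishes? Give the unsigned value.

6

#0 nor  r0, r0, r2 ; 0/1/4/5
#1 or   r2, r3, r1 ; 0/1/5/5
#2 xori  r3, r3, 4 ; 0/1/5/1
#3 beq  r1, r2, L6 ; 0/1/5/1 ; →fallthru
#4 slt  r1, r1, r2 ; 0/1/5/1
#5 addi  r2, r1, 4 ; 0/1/5/1
#6 or   r1, r2, r3 ; 0/5/5/1
#7 bne  r1, r0, L10 ; 0/5/5/1 ; →target
#8 xori  r1, r3, 7 ; 0/6/5/1
#10 andi  r3, r2, 2 ; 0/6/5/0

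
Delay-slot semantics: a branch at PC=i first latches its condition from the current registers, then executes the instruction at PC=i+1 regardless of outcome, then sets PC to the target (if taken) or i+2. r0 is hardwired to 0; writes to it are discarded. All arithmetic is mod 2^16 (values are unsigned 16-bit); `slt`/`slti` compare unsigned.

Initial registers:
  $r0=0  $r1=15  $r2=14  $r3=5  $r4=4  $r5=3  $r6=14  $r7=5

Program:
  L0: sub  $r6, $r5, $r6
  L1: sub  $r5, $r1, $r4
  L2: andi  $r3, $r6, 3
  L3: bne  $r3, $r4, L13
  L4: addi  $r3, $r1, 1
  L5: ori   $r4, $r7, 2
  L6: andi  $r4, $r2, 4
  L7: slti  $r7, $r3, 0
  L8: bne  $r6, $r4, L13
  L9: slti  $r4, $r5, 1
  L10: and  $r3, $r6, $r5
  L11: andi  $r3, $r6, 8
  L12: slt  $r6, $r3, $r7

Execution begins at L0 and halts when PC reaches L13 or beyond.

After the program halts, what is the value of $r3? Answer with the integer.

16

[0] sub  $r6, $r5, $r6  →  {$r0:0, $r1:15, $r2:14, $r3:5, $r4:4, $r5:3, $r6:65525, $r7:5}
[1] sub  $r5, $r1, $r4  →  {$r0:0, $r1:15, $r2:14, $r3:5, $r4:4, $r5:11, $r6:65525, $r7:5}
[2] andi  $r3, $r6, 3  →  {$r0:0, $r1:15, $r2:14, $r3:1, $r4:4, $r5:11, $r6:65525, $r7:5}
[3] bne  $r3, $r4, L13  →  {$r0:0, $r1:15, $r2:14, $r3:1, $r4:4, $r5:11, $r6:65525, $r7:5}  ⟨branch taken⟩
[4] addi  $r3, $r1, 1  →  {$r0:0, $r1:15, $r2:14, $r3:16, $r4:4, $r5:11, $r6:65525, $r7:5}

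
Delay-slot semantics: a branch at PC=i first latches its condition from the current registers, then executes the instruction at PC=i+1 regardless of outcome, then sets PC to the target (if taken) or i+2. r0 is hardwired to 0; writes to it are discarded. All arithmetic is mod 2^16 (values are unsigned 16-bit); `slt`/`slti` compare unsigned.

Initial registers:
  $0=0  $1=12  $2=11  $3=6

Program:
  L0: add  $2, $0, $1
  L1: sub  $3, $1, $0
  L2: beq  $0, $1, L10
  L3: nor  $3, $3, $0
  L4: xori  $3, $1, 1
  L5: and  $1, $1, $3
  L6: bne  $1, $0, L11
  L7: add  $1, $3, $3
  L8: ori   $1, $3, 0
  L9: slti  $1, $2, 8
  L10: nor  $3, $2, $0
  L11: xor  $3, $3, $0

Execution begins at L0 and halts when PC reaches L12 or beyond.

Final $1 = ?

PC=0  add  $2, $0, $1        | $0=0 $1=12 $2=12 $3=6
PC=1  sub  $3, $1, $0        | $0=0 $1=12 $2=12 $3=12
PC=2  beq  $0, $1, L10       | $0=0 $1=12 $2=12 $3=12  [not taken]
PC=3  nor  $3, $3, $0        | $0=0 $1=12 $2=12 $3=65523
PC=4  xori  $3, $1, 1        | $0=0 $1=12 $2=12 $3=13
PC=5  and  $1, $1, $3        | $0=0 $1=12 $2=12 $3=13
PC=6  bne  $1, $0, L11       | $0=0 $1=12 $2=12 $3=13  [TAKEN]
PC=7  add  $1, $3, $3        | $0=0 $1=26 $2=12 $3=13
PC=11 xor  $3, $3, $0        | $0=0 $1=26 $2=12 $3=13

26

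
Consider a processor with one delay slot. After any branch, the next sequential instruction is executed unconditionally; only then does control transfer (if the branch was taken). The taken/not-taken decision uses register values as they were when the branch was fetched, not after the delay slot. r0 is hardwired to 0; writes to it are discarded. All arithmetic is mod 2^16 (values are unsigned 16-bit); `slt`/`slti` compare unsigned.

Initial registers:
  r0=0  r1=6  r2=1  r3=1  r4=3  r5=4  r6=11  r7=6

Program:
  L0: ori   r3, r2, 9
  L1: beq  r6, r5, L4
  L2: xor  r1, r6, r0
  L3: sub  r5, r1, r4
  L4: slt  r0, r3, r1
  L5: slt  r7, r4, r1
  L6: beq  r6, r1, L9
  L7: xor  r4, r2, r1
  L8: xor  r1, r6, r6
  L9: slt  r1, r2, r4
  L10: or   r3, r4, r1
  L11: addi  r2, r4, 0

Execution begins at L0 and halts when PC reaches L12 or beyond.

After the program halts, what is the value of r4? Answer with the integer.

PC=0  ori   r3, r2, 9        | r0=0 r1=6 r2=1 r3=9 r4=3 r5=4 r6=11 r7=6
PC=1  beq  r6, r5, L4        | r0=0 r1=6 r2=1 r3=9 r4=3 r5=4 r6=11 r7=6  [not taken]
PC=2  xor  r1, r6, r0        | r0=0 r1=11 r2=1 r3=9 r4=3 r5=4 r6=11 r7=6
PC=3  sub  r5, r1, r4        | r0=0 r1=11 r2=1 r3=9 r4=3 r5=8 r6=11 r7=6
PC=4  slt  r0, r3, r1        | r0=0 r1=11 r2=1 r3=9 r4=3 r5=8 r6=11 r7=6
PC=5  slt  r7, r4, r1        | r0=0 r1=11 r2=1 r3=9 r4=3 r5=8 r6=11 r7=1
PC=6  beq  r6, r1, L9        | r0=0 r1=11 r2=1 r3=9 r4=3 r5=8 r6=11 r7=1  [TAKEN]
PC=7  xor  r4, r2, r1        | r0=0 r1=11 r2=1 r3=9 r4=10 r5=8 r6=11 r7=1
PC=9  slt  r1, r2, r4        | r0=0 r1=1 r2=1 r3=9 r4=10 r5=8 r6=11 r7=1
PC=10 or   r3, r4, r1        | r0=0 r1=1 r2=1 r3=11 r4=10 r5=8 r6=11 r7=1
PC=11 addi  r2, r4, 0        | r0=0 r1=1 r2=10 r3=11 r4=10 r5=8 r6=11 r7=1

10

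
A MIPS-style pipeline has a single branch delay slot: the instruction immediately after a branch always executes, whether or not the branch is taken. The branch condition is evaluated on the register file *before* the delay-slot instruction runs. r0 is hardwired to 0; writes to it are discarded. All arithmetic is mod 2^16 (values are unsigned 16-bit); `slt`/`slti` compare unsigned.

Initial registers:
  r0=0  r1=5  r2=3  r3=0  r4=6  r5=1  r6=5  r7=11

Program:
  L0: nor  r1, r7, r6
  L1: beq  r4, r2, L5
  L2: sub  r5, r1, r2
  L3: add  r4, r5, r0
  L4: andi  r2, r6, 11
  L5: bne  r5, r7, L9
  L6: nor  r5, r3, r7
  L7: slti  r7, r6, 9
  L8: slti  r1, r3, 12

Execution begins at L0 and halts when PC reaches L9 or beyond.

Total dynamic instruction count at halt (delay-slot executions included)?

PC=0  nor  r1, r7, r6        | r0=0 r1=65520 r2=3 r3=0 r4=6 r5=1 r6=5 r7=11
PC=1  beq  r4, r2, L5        | r0=0 r1=65520 r2=3 r3=0 r4=6 r5=1 r6=5 r7=11  [not taken]
PC=2  sub  r5, r1, r2        | r0=0 r1=65520 r2=3 r3=0 r4=6 r5=65517 r6=5 r7=11
PC=3  add  r4, r5, r0        | r0=0 r1=65520 r2=3 r3=0 r4=65517 r5=65517 r6=5 r7=11
PC=4  andi  r2, r6, 11       | r0=0 r1=65520 r2=1 r3=0 r4=65517 r5=65517 r6=5 r7=11
PC=5  bne  r5, r7, L9        | r0=0 r1=65520 r2=1 r3=0 r4=65517 r5=65517 r6=5 r7=11  [TAKEN]
PC=6  nor  r5, r3, r7        | r0=0 r1=65520 r2=1 r3=0 r4=65517 r5=65524 r6=5 r7=11

7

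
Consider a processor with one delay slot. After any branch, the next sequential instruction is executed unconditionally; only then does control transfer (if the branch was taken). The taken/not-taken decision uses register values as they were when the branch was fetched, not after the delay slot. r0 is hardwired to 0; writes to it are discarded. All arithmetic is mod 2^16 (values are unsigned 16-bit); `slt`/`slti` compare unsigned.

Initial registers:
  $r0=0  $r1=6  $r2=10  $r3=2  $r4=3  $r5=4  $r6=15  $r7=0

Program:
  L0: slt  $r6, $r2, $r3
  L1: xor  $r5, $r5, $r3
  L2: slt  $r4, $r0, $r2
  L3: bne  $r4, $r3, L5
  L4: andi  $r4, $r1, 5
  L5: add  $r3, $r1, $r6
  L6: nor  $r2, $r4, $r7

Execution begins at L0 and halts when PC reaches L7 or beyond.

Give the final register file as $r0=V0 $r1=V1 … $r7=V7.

$r0=0 $r1=6 $r2=65531 $r3=6 $r4=4 $r5=6 $r6=0 $r7=0

  step pc=0: slt  $r6, $r2, $r3  regs=(0,6,10,2,3,4,0,0)
  step pc=1: xor  $r5, $r5, $r3  regs=(0,6,10,2,3,6,0,0)
  step pc=2: slt  $r4, $r0, $r2  regs=(0,6,10,2,1,6,0,0)
  step pc=3: bne  $r4, $r3, L5  cond=T  regs=(0,6,10,2,1,6,0,0)
  step pc=4: andi  $r4, $r1, 5  regs=(0,6,10,2,4,6,0,0)
  step pc=5: add  $r3, $r1, $r6  regs=(0,6,10,6,4,6,0,0)
  step pc=6: nor  $r2, $r4, $r7  regs=(0,6,65531,6,4,6,0,0)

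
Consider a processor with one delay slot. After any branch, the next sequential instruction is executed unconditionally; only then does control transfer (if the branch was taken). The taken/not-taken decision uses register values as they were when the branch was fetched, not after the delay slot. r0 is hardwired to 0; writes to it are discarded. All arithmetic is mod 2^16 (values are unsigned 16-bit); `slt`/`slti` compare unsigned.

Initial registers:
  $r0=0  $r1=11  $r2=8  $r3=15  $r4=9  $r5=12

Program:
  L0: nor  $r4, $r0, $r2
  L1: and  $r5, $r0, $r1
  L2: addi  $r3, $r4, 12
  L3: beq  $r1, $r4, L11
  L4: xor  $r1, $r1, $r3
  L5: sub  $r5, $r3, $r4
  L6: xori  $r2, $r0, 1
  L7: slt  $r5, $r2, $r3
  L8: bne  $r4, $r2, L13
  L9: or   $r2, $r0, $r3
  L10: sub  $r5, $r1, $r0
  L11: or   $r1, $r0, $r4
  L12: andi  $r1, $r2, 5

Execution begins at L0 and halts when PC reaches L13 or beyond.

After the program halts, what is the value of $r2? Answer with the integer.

3

#0 nor  $r4, $r0, $r2 ; 0/11/8/15/65527/12
#1 and  $r5, $r0, $r1 ; 0/11/8/15/65527/0
#2 addi  $r3, $r4, 12 ; 0/11/8/3/65527/0
#3 beq  $r1, $r4, L11 ; 0/11/8/3/65527/0 ; →fallthru
#4 xor  $r1, $r1, $r3 ; 0/8/8/3/65527/0
#5 sub  $r5, $r3, $r4 ; 0/8/8/3/65527/12
#6 xori  $r2, $r0, 1 ; 0/8/1/3/65527/12
#7 slt  $r5, $r2, $r3 ; 0/8/1/3/65527/1
#8 bne  $r4, $r2, L13 ; 0/8/1/3/65527/1 ; →target
#9 or   $r2, $r0, $r3 ; 0/8/3/3/65527/1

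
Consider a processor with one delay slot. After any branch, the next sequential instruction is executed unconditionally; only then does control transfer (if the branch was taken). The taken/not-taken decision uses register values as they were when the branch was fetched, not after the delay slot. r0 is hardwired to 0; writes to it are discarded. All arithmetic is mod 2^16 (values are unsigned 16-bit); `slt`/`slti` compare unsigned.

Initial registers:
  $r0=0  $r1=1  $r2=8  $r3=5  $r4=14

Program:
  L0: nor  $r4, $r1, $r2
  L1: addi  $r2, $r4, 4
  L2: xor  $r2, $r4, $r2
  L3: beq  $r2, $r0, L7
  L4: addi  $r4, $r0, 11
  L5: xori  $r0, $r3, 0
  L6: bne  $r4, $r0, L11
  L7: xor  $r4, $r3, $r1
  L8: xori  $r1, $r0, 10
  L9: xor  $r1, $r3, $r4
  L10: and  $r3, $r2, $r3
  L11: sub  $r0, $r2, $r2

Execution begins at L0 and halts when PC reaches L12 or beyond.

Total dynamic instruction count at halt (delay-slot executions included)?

9

[0] nor  $r4, $r1, $r2  →  {$r0:0, $r1:1, $r2:8, $r3:5, $r4:65526}
[1] addi  $r2, $r4, 4  →  {$r0:0, $r1:1, $r2:65530, $r3:5, $r4:65526}
[2] xor  $r2, $r4, $r2  →  {$r0:0, $r1:1, $r2:12, $r3:5, $r4:65526}
[3] beq  $r2, $r0, L7  →  {$r0:0, $r1:1, $r2:12, $r3:5, $r4:65526}  ⟨branch fallthrough⟩
[4] addi  $r4, $r0, 11  →  {$r0:0, $r1:1, $r2:12, $r3:5, $r4:11}
[5] xori  $r0, $r3, 0  →  {$r0:0, $r1:1, $r2:12, $r3:5, $r4:11}
[6] bne  $r4, $r0, L11  →  {$r0:0, $r1:1, $r2:12, $r3:5, $r4:11}  ⟨branch taken⟩
[7] xor  $r4, $r3, $r1  →  {$r0:0, $r1:1, $r2:12, $r3:5, $r4:4}
[11] sub  $r0, $r2, $r2  →  {$r0:0, $r1:1, $r2:12, $r3:5, $r4:4}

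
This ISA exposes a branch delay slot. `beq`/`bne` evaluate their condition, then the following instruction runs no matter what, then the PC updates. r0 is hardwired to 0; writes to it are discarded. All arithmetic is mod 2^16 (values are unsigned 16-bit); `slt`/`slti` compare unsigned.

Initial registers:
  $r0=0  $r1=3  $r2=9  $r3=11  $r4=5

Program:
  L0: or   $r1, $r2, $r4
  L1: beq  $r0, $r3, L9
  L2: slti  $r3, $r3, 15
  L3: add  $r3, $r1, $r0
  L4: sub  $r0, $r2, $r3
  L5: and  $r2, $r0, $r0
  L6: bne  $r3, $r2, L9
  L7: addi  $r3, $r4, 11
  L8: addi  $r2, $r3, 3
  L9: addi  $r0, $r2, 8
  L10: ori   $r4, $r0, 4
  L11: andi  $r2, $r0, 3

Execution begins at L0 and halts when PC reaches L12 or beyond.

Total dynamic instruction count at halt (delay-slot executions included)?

11

PC=0  or   $r1, $r2, $r4     | $r0=0 $r1=13 $r2=9 $r3=11 $r4=5
PC=1  beq  $r0, $r3, L9      | $r0=0 $r1=13 $r2=9 $r3=11 $r4=5  [not taken]
PC=2  slti  $r3, $r3, 15     | $r0=0 $r1=13 $r2=9 $r3=1 $r4=5
PC=3  add  $r3, $r1, $r0     | $r0=0 $r1=13 $r2=9 $r3=13 $r4=5
PC=4  sub  $r0, $r2, $r3     | $r0=0 $r1=13 $r2=9 $r3=13 $r4=5
PC=5  and  $r2, $r0, $r0     | $r0=0 $r1=13 $r2=0 $r3=13 $r4=5
PC=6  bne  $r3, $r2, L9      | $r0=0 $r1=13 $r2=0 $r3=13 $r4=5  [TAKEN]
PC=7  addi  $r3, $r4, 11     | $r0=0 $r1=13 $r2=0 $r3=16 $r4=5
PC=9  addi  $r0, $r2, 8      | $r0=0 $r1=13 $r2=0 $r3=16 $r4=5
PC=10 ori   $r4, $r0, 4      | $r0=0 $r1=13 $r2=0 $r3=16 $r4=4
PC=11 andi  $r2, $r0, 3      | $r0=0 $r1=13 $r2=0 $r3=16 $r4=4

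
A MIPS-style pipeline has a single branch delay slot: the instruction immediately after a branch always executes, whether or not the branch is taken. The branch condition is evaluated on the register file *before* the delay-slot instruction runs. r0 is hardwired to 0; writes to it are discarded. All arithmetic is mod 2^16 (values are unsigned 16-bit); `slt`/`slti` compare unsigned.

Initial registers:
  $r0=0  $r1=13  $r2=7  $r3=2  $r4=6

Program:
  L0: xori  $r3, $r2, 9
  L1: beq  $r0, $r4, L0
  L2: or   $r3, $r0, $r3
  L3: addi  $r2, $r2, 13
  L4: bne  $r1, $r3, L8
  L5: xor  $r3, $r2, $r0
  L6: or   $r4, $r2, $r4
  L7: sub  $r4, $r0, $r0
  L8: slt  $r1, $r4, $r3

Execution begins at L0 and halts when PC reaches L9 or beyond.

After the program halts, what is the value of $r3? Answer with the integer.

  step pc=0: xori  $r3, $r2, 9  regs=(0,13,7,14,6)
  step pc=1: beq  $r0, $r4, L0  cond=F  regs=(0,13,7,14,6)
  step pc=2: or   $r3, $r0, $r3  regs=(0,13,7,14,6)
  step pc=3: addi  $r2, $r2, 13  regs=(0,13,20,14,6)
  step pc=4: bne  $r1, $r3, L8  cond=T  regs=(0,13,20,14,6)
  step pc=5: xor  $r3, $r2, $r0  regs=(0,13,20,20,6)
  step pc=8: slt  $r1, $r4, $r3  regs=(0,1,20,20,6)

20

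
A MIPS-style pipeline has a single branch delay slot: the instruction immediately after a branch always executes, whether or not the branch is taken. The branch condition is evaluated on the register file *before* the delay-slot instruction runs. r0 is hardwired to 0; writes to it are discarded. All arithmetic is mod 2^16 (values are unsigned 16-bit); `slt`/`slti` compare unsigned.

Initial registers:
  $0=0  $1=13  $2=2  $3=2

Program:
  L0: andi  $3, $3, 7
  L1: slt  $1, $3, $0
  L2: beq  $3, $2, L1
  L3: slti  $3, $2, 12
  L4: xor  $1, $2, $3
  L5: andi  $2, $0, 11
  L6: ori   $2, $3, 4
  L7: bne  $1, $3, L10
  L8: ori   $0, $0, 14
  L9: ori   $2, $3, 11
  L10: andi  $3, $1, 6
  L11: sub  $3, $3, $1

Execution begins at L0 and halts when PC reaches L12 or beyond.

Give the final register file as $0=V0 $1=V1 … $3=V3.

$0=0 $1=3 $2=5 $3=65535

#0 andi  $3, $3, 7 ; 0/13/2/2
#1 slt  $1, $3, $0 ; 0/0/2/2
#2 beq  $3, $2, L1 ; 0/0/2/2 ; →target
#3 slti  $3, $2, 12 ; 0/0/2/1
#1 slt  $1, $3, $0 ; 0/0/2/1
#2 beq  $3, $2, L1 ; 0/0/2/1 ; →fallthru
#3 slti  $3, $2, 12 ; 0/0/2/1
#4 xor  $1, $2, $3 ; 0/3/2/1
#5 andi  $2, $0, 11 ; 0/3/0/1
#6 ori   $2, $3, 4 ; 0/3/5/1
#7 bne  $1, $3, L10 ; 0/3/5/1 ; →target
#8 ori   $0, $0, 14 ; 0/3/5/1
#10 andi  $3, $1, 6 ; 0/3/5/2
#11 sub  $3, $3, $1 ; 0/3/5/65535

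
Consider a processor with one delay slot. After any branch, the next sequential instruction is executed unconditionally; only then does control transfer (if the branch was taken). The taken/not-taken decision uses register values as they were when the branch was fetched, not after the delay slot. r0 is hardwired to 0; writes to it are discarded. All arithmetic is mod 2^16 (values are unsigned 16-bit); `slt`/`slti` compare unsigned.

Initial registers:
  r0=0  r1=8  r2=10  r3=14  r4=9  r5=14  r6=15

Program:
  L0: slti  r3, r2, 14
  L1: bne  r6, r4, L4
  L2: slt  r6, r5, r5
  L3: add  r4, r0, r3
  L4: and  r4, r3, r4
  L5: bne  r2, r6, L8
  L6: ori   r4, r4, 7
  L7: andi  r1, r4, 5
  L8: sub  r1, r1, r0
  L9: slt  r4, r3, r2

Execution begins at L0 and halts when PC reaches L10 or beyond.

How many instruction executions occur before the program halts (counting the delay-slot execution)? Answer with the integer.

[0] slti  r3, r2, 14  →  {r0:0, r1:8, r2:10, r3:1, r4:9, r5:14, r6:15}
[1] bne  r6, r4, L4  →  {r0:0, r1:8, r2:10, r3:1, r4:9, r5:14, r6:15}  ⟨branch taken⟩
[2] slt  r6, r5, r5  →  {r0:0, r1:8, r2:10, r3:1, r4:9, r5:14, r6:0}
[4] and  r4, r3, r4  →  {r0:0, r1:8, r2:10, r3:1, r4:1, r5:14, r6:0}
[5] bne  r2, r6, L8  →  {r0:0, r1:8, r2:10, r3:1, r4:1, r5:14, r6:0}  ⟨branch taken⟩
[6] ori   r4, r4, 7  →  {r0:0, r1:8, r2:10, r3:1, r4:7, r5:14, r6:0}
[8] sub  r1, r1, r0  →  {r0:0, r1:8, r2:10, r3:1, r4:7, r5:14, r6:0}
[9] slt  r4, r3, r2  →  {r0:0, r1:8, r2:10, r3:1, r4:1, r5:14, r6:0}

8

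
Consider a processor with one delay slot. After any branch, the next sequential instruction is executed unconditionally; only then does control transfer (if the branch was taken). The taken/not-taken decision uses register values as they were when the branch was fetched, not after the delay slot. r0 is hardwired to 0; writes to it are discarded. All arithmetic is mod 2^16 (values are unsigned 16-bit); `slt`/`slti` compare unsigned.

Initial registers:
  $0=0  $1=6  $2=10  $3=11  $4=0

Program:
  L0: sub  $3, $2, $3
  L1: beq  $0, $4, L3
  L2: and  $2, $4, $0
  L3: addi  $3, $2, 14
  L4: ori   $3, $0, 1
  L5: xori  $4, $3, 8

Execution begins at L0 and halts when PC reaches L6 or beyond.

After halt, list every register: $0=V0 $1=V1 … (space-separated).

$0=0 $1=6 $2=0 $3=1 $4=9

[0] sub  $3, $2, $3  →  {$0:0, $1:6, $2:10, $3:65535, $4:0}
[1] beq  $0, $4, L3  →  {$0:0, $1:6, $2:10, $3:65535, $4:0}  ⟨branch taken⟩
[2] and  $2, $4, $0  →  {$0:0, $1:6, $2:0, $3:65535, $4:0}
[3] addi  $3, $2, 14  →  {$0:0, $1:6, $2:0, $3:14, $4:0}
[4] ori   $3, $0, 1  →  {$0:0, $1:6, $2:0, $3:1, $4:0}
[5] xori  $4, $3, 8  →  {$0:0, $1:6, $2:0, $3:1, $4:9}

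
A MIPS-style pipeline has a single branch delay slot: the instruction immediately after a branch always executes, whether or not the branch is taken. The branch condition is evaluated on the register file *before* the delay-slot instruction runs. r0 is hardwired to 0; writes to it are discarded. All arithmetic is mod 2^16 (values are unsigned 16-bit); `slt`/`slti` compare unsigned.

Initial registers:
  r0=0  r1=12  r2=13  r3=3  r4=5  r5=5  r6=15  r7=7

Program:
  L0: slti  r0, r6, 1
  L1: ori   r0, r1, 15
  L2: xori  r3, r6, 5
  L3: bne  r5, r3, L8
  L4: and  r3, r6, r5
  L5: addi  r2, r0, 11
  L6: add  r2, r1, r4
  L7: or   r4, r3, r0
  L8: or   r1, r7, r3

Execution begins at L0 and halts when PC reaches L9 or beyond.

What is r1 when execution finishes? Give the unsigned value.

7

[0] slti  r0, r6, 1  →  {r0:0, r1:12, r2:13, r3:3, r4:5, r5:5, r6:15, r7:7}
[1] ori   r0, r1, 15  →  {r0:0, r1:12, r2:13, r3:3, r4:5, r5:5, r6:15, r7:7}
[2] xori  r3, r6, 5  →  {r0:0, r1:12, r2:13, r3:10, r4:5, r5:5, r6:15, r7:7}
[3] bne  r5, r3, L8  →  {r0:0, r1:12, r2:13, r3:10, r4:5, r5:5, r6:15, r7:7}  ⟨branch taken⟩
[4] and  r3, r6, r5  →  {r0:0, r1:12, r2:13, r3:5, r4:5, r5:5, r6:15, r7:7}
[8] or   r1, r7, r3  →  {r0:0, r1:7, r2:13, r3:5, r4:5, r5:5, r6:15, r7:7}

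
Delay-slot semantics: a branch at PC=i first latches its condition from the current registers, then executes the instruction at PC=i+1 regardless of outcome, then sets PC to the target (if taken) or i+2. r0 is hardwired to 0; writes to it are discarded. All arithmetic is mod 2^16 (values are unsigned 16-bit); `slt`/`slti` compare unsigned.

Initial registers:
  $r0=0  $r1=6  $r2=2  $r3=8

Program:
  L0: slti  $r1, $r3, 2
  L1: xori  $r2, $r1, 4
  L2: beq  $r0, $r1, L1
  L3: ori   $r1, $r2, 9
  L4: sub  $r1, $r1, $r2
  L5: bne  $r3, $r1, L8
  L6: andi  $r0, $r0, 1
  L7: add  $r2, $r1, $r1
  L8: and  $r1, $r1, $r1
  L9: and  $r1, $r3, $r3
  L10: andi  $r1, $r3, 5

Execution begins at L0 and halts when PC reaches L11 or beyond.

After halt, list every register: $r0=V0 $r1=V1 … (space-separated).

$r0=0 $r1=0 $r2=9 $r3=8

  step pc=0: slti  $r1, $r3, 2  regs=(0,0,2,8)
  step pc=1: xori  $r2, $r1, 4  regs=(0,0,4,8)
  step pc=2: beq  $r0, $r1, L1  cond=T  regs=(0,0,4,8)
  step pc=3: ori   $r1, $r2, 9  regs=(0,13,4,8)
  step pc=1: xori  $r2, $r1, 4  regs=(0,13,9,8)
  step pc=2: beq  $r0, $r1, L1  cond=F  regs=(0,13,9,8)
  step pc=3: ori   $r1, $r2, 9  regs=(0,9,9,8)
  step pc=4: sub  $r1, $r1, $r2  regs=(0,0,9,8)
  step pc=5: bne  $r3, $r1, L8  cond=T  regs=(0,0,9,8)
  step pc=6: andi  $r0, $r0, 1  regs=(0,0,9,8)
  step pc=8: and  $r1, $r1, $r1  regs=(0,0,9,8)
  step pc=9: and  $r1, $r3, $r3  regs=(0,8,9,8)
  step pc=10: andi  $r1, $r3, 5  regs=(0,0,9,8)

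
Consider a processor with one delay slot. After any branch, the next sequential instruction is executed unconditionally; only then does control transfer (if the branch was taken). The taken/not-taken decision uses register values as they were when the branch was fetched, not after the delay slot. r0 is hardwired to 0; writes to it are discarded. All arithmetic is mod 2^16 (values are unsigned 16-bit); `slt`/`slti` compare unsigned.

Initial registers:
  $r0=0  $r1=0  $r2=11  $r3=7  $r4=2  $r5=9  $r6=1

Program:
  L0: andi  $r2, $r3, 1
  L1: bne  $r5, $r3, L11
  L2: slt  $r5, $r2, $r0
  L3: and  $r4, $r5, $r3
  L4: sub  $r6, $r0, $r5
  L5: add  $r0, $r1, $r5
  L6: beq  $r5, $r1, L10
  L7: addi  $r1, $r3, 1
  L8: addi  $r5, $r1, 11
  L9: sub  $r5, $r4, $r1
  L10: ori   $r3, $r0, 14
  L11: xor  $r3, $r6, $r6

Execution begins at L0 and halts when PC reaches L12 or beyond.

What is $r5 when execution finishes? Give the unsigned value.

0

[0] andi  $r2, $r3, 1  →  {$r0:0, $r1:0, $r2:1, $r3:7, $r4:2, $r5:9, $r6:1}
[1] bne  $r5, $r3, L11  →  {$r0:0, $r1:0, $r2:1, $r3:7, $r4:2, $r5:9, $r6:1}  ⟨branch taken⟩
[2] slt  $r5, $r2, $r0  →  {$r0:0, $r1:0, $r2:1, $r3:7, $r4:2, $r5:0, $r6:1}
[11] xor  $r3, $r6, $r6  →  {$r0:0, $r1:0, $r2:1, $r3:0, $r4:2, $r5:0, $r6:1}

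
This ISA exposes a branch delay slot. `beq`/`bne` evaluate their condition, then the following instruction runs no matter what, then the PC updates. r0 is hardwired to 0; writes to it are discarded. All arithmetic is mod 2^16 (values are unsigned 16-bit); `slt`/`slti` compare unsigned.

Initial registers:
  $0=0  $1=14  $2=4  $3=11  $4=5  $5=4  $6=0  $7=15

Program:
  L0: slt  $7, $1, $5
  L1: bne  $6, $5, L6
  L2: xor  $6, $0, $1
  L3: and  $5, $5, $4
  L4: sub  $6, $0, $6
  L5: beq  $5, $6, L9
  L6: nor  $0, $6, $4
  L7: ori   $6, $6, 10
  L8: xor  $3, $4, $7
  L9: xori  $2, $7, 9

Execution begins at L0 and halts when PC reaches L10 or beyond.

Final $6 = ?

14

[0] slt  $7, $1, $5  →  {$0:0, $1:14, $2:4, $3:11, $4:5, $5:4, $6:0, $7:0}
[1] bne  $6, $5, L6  →  {$0:0, $1:14, $2:4, $3:11, $4:5, $5:4, $6:0, $7:0}  ⟨branch taken⟩
[2] xor  $6, $0, $1  →  {$0:0, $1:14, $2:4, $3:11, $4:5, $5:4, $6:14, $7:0}
[6] nor  $0, $6, $4  →  {$0:0, $1:14, $2:4, $3:11, $4:5, $5:4, $6:14, $7:0}
[7] ori   $6, $6, 10  →  {$0:0, $1:14, $2:4, $3:11, $4:5, $5:4, $6:14, $7:0}
[8] xor  $3, $4, $7  →  {$0:0, $1:14, $2:4, $3:5, $4:5, $5:4, $6:14, $7:0}
[9] xori  $2, $7, 9  →  {$0:0, $1:14, $2:9, $3:5, $4:5, $5:4, $6:14, $7:0}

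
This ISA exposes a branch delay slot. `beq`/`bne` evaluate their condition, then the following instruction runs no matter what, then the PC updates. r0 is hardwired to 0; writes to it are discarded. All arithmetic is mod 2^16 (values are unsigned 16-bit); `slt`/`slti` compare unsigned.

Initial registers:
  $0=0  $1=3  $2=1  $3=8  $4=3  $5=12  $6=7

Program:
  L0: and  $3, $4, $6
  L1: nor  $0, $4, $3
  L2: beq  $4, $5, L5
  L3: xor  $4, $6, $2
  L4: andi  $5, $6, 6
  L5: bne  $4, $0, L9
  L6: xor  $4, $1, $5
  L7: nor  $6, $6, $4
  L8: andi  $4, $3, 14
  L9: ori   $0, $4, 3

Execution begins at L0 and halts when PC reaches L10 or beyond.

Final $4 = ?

  step pc=0: and  $3, $4, $6  regs=(0,3,1,3,3,12,7)
  step pc=1: nor  $0, $4, $3  regs=(0,3,1,3,3,12,7)
  step pc=2: beq  $4, $5, L5  cond=F  regs=(0,3,1,3,3,12,7)
  step pc=3: xor  $4, $6, $2  regs=(0,3,1,3,6,12,7)
  step pc=4: andi  $5, $6, 6  regs=(0,3,1,3,6,6,7)
  step pc=5: bne  $4, $0, L9  cond=T  regs=(0,3,1,3,6,6,7)
  step pc=6: xor  $4, $1, $5  regs=(0,3,1,3,5,6,7)
  step pc=9: ori   $0, $4, 3  regs=(0,3,1,3,5,6,7)

5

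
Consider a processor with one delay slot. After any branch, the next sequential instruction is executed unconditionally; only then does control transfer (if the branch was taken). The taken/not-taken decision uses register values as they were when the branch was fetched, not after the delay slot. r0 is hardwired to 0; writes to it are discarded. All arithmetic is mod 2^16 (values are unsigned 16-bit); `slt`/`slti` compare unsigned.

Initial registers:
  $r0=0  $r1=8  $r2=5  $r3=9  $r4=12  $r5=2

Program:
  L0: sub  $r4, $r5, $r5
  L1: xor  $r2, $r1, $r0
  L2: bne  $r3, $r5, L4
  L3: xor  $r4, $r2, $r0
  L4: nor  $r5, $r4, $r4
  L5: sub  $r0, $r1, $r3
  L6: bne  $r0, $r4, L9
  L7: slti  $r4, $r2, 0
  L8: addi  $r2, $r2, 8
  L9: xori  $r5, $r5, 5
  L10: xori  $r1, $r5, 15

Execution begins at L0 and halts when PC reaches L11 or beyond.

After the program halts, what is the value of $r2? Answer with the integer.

[0] sub  $r4, $r5, $r5  →  {$r0:0, $r1:8, $r2:5, $r3:9, $r4:0, $r5:2}
[1] xor  $r2, $r1, $r0  →  {$r0:0, $r1:8, $r2:8, $r3:9, $r4:0, $r5:2}
[2] bne  $r3, $r5, L4  →  {$r0:0, $r1:8, $r2:8, $r3:9, $r4:0, $r5:2}  ⟨branch taken⟩
[3] xor  $r4, $r2, $r0  →  {$r0:0, $r1:8, $r2:8, $r3:9, $r4:8, $r5:2}
[4] nor  $r5, $r4, $r4  →  {$r0:0, $r1:8, $r2:8, $r3:9, $r4:8, $r5:65527}
[5] sub  $r0, $r1, $r3  →  {$r0:0, $r1:8, $r2:8, $r3:9, $r4:8, $r5:65527}
[6] bne  $r0, $r4, L9  →  {$r0:0, $r1:8, $r2:8, $r3:9, $r4:8, $r5:65527}  ⟨branch taken⟩
[7] slti  $r4, $r2, 0  →  {$r0:0, $r1:8, $r2:8, $r3:9, $r4:0, $r5:65527}
[9] xori  $r5, $r5, 5  →  {$r0:0, $r1:8, $r2:8, $r3:9, $r4:0, $r5:65522}
[10] xori  $r1, $r5, 15  →  {$r0:0, $r1:65533, $r2:8, $r3:9, $r4:0, $r5:65522}

8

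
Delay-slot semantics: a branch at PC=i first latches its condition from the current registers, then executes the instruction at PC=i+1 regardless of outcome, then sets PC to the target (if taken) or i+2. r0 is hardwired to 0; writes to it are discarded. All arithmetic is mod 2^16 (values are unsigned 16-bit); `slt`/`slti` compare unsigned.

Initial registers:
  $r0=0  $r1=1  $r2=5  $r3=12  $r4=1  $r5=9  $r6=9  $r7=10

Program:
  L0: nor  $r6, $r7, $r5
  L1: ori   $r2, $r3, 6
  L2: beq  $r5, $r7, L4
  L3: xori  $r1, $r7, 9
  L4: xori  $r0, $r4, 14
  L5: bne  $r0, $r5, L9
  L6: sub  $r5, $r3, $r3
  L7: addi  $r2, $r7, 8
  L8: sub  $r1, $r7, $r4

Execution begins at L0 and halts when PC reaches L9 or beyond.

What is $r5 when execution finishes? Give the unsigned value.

0

PC=0  nor  $r6, $r7, $r5     | $r0=0 $r1=1 $r2=5 $r3=12 $r4=1 $r5=9 $r6=65524 $r7=10
PC=1  ori   $r2, $r3, 6      | $r0=0 $r1=1 $r2=14 $r3=12 $r4=1 $r5=9 $r6=65524 $r7=10
PC=2  beq  $r5, $r7, L4      | $r0=0 $r1=1 $r2=14 $r3=12 $r4=1 $r5=9 $r6=65524 $r7=10  [not taken]
PC=3  xori  $r1, $r7, 9      | $r0=0 $r1=3 $r2=14 $r3=12 $r4=1 $r5=9 $r6=65524 $r7=10
PC=4  xori  $r0, $r4, 14     | $r0=0 $r1=3 $r2=14 $r3=12 $r4=1 $r5=9 $r6=65524 $r7=10
PC=5  bne  $r0, $r5, L9      | $r0=0 $r1=3 $r2=14 $r3=12 $r4=1 $r5=9 $r6=65524 $r7=10  [TAKEN]
PC=6  sub  $r5, $r3, $r3     | $r0=0 $r1=3 $r2=14 $r3=12 $r4=1 $r5=0 $r6=65524 $r7=10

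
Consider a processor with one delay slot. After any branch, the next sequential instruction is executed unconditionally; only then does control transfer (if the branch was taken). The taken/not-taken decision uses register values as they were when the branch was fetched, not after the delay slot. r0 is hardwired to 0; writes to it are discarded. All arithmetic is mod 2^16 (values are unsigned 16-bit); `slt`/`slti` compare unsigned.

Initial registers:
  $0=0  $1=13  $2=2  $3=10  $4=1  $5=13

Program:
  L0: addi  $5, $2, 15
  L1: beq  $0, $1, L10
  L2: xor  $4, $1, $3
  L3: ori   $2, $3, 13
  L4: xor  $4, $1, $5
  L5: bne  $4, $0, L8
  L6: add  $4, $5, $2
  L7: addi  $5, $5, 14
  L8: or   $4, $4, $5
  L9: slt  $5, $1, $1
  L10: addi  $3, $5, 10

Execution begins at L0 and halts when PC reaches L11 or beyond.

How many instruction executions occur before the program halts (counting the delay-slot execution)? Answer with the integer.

10

[0] addi  $5, $2, 15  →  {$0:0, $1:13, $2:2, $3:10, $4:1, $5:17}
[1] beq  $0, $1, L10  →  {$0:0, $1:13, $2:2, $3:10, $4:1, $5:17}  ⟨branch fallthrough⟩
[2] xor  $4, $1, $3  →  {$0:0, $1:13, $2:2, $3:10, $4:7, $5:17}
[3] ori   $2, $3, 13  →  {$0:0, $1:13, $2:15, $3:10, $4:7, $5:17}
[4] xor  $4, $1, $5  →  {$0:0, $1:13, $2:15, $3:10, $4:28, $5:17}
[5] bne  $4, $0, L8  →  {$0:0, $1:13, $2:15, $3:10, $4:28, $5:17}  ⟨branch taken⟩
[6] add  $4, $5, $2  →  {$0:0, $1:13, $2:15, $3:10, $4:32, $5:17}
[8] or   $4, $4, $5  →  {$0:0, $1:13, $2:15, $3:10, $4:49, $5:17}
[9] slt  $5, $1, $1  →  {$0:0, $1:13, $2:15, $3:10, $4:49, $5:0}
[10] addi  $3, $5, 10  →  {$0:0, $1:13, $2:15, $3:10, $4:49, $5:0}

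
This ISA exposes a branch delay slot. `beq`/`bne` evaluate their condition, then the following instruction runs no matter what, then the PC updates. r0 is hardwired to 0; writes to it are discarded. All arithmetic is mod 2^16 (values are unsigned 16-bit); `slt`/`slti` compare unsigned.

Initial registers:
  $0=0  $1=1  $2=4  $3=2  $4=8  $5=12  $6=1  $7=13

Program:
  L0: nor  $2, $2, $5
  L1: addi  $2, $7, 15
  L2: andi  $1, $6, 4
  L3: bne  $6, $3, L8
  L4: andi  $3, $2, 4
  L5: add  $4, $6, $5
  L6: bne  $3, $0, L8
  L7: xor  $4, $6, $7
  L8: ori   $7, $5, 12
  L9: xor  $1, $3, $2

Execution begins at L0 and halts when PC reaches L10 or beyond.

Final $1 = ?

24

#0 nor  $2, $2, $5 ; 0/1/65523/2/8/12/1/13
#1 addi  $2, $7, 15 ; 0/1/28/2/8/12/1/13
#2 andi  $1, $6, 4 ; 0/0/28/2/8/12/1/13
#3 bne  $6, $3, L8 ; 0/0/28/2/8/12/1/13 ; →target
#4 andi  $3, $2, 4 ; 0/0/28/4/8/12/1/13
#8 ori   $7, $5, 12 ; 0/0/28/4/8/12/1/12
#9 xor  $1, $3, $2 ; 0/24/28/4/8/12/1/12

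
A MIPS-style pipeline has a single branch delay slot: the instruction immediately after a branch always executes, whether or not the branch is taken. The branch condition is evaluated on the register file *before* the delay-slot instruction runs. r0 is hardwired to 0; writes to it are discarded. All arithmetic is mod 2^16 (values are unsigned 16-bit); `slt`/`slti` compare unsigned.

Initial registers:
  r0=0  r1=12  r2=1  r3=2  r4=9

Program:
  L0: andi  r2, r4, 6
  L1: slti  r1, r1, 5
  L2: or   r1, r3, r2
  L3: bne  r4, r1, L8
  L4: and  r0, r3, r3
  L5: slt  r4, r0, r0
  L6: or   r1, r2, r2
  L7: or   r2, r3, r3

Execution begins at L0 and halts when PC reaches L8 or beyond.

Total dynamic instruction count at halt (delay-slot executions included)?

[0] andi  r2, r4, 6  →  {r0:0, r1:12, r2:0, r3:2, r4:9}
[1] slti  r1, r1, 5  →  {r0:0, r1:0, r2:0, r3:2, r4:9}
[2] or   r1, r3, r2  →  {r0:0, r1:2, r2:0, r3:2, r4:9}
[3] bne  r4, r1, L8  →  {r0:0, r1:2, r2:0, r3:2, r4:9}  ⟨branch taken⟩
[4] and  r0, r3, r3  →  {r0:0, r1:2, r2:0, r3:2, r4:9}

5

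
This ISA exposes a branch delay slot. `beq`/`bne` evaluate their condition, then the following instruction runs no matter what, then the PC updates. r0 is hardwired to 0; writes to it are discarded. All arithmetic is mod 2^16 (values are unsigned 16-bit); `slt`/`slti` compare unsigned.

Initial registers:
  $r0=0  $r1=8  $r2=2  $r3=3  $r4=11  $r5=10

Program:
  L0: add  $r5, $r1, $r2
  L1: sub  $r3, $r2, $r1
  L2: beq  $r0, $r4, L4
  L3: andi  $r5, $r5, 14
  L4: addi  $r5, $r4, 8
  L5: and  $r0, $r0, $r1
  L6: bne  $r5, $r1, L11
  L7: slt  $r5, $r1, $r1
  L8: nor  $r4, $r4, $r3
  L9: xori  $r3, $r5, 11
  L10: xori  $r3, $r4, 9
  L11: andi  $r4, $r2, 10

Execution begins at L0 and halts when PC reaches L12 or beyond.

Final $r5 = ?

  step pc=0: add  $r5, $r1, $r2  regs=(0,8,2,3,11,10)
  step pc=1: sub  $r3, $r2, $r1  regs=(0,8,2,65530,11,10)
  step pc=2: beq  $r0, $r4, L4  cond=F  regs=(0,8,2,65530,11,10)
  step pc=3: andi  $r5, $r5, 14  regs=(0,8,2,65530,11,10)
  step pc=4: addi  $r5, $r4, 8  regs=(0,8,2,65530,11,19)
  step pc=5: and  $r0, $r0, $r1  regs=(0,8,2,65530,11,19)
  step pc=6: bne  $r5, $r1, L11  cond=T  regs=(0,8,2,65530,11,19)
  step pc=7: slt  $r5, $r1, $r1  regs=(0,8,2,65530,11,0)
  step pc=11: andi  $r4, $r2, 10  regs=(0,8,2,65530,2,0)

0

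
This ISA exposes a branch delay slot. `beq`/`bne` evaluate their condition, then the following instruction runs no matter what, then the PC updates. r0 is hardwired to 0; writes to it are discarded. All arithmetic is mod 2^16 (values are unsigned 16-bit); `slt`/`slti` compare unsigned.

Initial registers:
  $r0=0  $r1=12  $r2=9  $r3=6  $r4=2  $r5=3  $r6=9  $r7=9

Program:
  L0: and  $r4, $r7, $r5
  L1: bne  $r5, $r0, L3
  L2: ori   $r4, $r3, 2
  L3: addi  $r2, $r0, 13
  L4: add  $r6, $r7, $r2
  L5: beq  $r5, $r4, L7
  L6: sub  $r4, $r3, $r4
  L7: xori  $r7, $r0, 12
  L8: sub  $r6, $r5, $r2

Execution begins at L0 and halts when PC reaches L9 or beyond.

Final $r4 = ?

0

PC=0  and  $r4, $r7, $r5     | $r0=0 $r1=12 $r2=9 $r3=6 $r4=1 $r5=3 $r6=9 $r7=9
PC=1  bne  $r5, $r0, L3      | $r0=0 $r1=12 $r2=9 $r3=6 $r4=1 $r5=3 $r6=9 $r7=9  [TAKEN]
PC=2  ori   $r4, $r3, 2      | $r0=0 $r1=12 $r2=9 $r3=6 $r4=6 $r5=3 $r6=9 $r7=9
PC=3  addi  $r2, $r0, 13     | $r0=0 $r1=12 $r2=13 $r3=6 $r4=6 $r5=3 $r6=9 $r7=9
PC=4  add  $r6, $r7, $r2     | $r0=0 $r1=12 $r2=13 $r3=6 $r4=6 $r5=3 $r6=22 $r7=9
PC=5  beq  $r5, $r4, L7      | $r0=0 $r1=12 $r2=13 $r3=6 $r4=6 $r5=3 $r6=22 $r7=9  [not taken]
PC=6  sub  $r4, $r3, $r4     | $r0=0 $r1=12 $r2=13 $r3=6 $r4=0 $r5=3 $r6=22 $r7=9
PC=7  xori  $r7, $r0, 12     | $r0=0 $r1=12 $r2=13 $r3=6 $r4=0 $r5=3 $r6=22 $r7=12
PC=8  sub  $r6, $r5, $r2     | $r0=0 $r1=12 $r2=13 $r3=6 $r4=0 $r5=3 $r6=65526 $r7=12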